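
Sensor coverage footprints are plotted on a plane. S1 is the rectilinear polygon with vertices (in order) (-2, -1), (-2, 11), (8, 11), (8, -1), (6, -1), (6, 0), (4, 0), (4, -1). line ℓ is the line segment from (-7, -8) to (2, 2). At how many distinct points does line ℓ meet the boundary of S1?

The segment meets the boundary at (-0.7,-1).

1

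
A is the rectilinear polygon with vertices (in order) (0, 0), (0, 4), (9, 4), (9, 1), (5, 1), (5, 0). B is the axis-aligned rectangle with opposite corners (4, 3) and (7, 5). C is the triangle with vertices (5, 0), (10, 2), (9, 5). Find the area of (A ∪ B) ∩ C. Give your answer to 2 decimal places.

|A ∪ B| = 35.
|(A ∪ B) ∩ C| = 5.55.

5.55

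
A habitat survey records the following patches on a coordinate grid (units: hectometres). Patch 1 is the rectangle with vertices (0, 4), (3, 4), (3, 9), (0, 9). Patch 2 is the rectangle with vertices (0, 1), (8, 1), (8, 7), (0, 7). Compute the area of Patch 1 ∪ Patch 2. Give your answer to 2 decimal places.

54.00

By inclusion–exclusion:
Individual areas: |Patch 1| = 15, |Patch 2| = 48.
|Patch 1∩Patch 2|: x∈[0,3], y∈[4,7] → 3·3 = 9.
|Patch 1 ∪ Patch 2| = 63 − 9 = 54.00.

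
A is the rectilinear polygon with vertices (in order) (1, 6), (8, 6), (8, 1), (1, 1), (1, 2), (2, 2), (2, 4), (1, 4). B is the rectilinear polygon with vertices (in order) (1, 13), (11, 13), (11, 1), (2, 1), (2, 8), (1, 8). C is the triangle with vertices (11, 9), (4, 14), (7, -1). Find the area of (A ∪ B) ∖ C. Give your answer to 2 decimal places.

|A ∪ B| = 116.
|(A ∪ B) ∩ C| = 43.2.
|(A ∪ B) ∖ C| = 116 − 43.2 = 72.80.

72.80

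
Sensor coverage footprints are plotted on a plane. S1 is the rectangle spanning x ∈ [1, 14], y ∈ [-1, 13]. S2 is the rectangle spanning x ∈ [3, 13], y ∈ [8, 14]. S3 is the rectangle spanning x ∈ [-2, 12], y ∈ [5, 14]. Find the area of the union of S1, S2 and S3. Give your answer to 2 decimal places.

221.00

By inclusion–exclusion:
Individual areas: |S1| = 182, |S2| = 60, |S3| = 126.
|S1∩S2|: x∈[3,13], y∈[8,13] → 10·5 = 50.
|S1∩S3|: x∈[1,12], y∈[5,13] → 11·8 = 88.
|S2∩S3|: x∈[3,12], y∈[8,14] → 9·6 = 54.
|S1∩S2∩S3| = 45.
|S1 ∪ S2 ∪ S3| = 368 − 192 + 45 = 221.00.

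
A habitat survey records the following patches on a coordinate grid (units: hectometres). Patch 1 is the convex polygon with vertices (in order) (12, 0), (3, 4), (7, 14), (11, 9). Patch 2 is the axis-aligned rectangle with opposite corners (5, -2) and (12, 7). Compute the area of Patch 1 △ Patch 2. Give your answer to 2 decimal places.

|Patch 1| = 68.5, |Patch 2| = 63, |Patch 1∩Patch 2| = 35.3889.
|Patch 1 △ Patch 2| = |Patch 1| + |Patch 2| − 2·|Patch 1∩Patch 2| = 68.5 + 63 − 70.7778 = 60.72.

60.72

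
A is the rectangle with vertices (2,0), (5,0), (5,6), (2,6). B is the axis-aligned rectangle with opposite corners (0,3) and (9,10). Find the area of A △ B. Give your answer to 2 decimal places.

|A∩B|: x∈[2,5], y∈[3,6] → 3·3 = 9.
|A △ B| = |A| + |B| − 2·|A∩B| = 18 + 63 − 18 = 63.00.

63.00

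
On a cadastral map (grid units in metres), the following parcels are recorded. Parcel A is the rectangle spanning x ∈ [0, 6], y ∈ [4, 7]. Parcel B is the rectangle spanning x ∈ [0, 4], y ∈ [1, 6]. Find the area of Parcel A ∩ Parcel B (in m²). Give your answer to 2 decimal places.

|Parcel A∩Parcel B|: x∈[0,4], y∈[4,6] → 4·2 = 8.

8.00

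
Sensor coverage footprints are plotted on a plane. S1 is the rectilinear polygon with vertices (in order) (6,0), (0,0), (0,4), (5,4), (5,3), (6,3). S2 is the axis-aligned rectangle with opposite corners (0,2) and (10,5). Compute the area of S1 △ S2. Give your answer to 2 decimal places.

31.00

|S1| = 23, |S2| = 30, |S1∩S2| = 11.
|S1 △ S2| = |S1| + |S2| − 2·|S1∩S2| = 23 + 30 − 22 = 31.00.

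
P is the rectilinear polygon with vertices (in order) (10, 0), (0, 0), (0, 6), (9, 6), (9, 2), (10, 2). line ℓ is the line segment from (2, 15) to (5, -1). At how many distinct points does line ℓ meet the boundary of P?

The segment meets the boundary at (4.812,0), (3.688,6).

2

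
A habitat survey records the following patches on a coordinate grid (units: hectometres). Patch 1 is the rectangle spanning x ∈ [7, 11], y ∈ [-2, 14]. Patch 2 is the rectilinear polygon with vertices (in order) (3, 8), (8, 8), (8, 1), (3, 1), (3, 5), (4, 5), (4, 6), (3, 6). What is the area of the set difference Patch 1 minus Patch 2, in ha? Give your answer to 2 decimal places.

|Patch 1| = 64, |Patch 1∩Patch 2| = 7.
|Patch 1 ∖ Patch 2| = |Patch 1| − |Patch 1∩Patch 2| = 64 − 7 = 57.00.

57.00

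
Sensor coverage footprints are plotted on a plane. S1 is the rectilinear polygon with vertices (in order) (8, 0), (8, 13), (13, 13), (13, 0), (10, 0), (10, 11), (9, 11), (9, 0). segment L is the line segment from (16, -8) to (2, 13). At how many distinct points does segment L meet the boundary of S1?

4

The segment meets the boundary at (8,4), (9,2.5), (10,1), (10.667,0).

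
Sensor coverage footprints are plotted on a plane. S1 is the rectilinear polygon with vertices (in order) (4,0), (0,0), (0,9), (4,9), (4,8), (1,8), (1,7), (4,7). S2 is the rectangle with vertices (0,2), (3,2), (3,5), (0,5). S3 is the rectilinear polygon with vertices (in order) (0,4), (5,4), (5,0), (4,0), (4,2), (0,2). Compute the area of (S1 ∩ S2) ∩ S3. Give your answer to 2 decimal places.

The region (S1 ∩ S2) ∩ S3 is the polygon with vertices (3,2), (0,2), (0,4), (3,4).
By the shoelace formula its area is 6.00.

6.00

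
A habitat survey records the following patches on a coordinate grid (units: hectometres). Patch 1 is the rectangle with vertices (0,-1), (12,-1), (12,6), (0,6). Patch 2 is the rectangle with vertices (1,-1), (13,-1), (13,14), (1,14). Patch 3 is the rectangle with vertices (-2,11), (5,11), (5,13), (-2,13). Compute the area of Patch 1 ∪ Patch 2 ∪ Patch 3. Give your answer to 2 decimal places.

By inclusion–exclusion:
Individual areas: |Patch 1| = 84, |Patch 2| = 180, |Patch 3| = 14.
|Patch 1∩Patch 2|: x∈[1,12], y∈[-1,6] → 11·7 = 77.
|Patch 1∩Patch 3| = 0 (no overlap).
|Patch 2∩Patch 3|: x∈[1,5], y∈[11,13] → 4·2 = 8.
|Patch 1∩Patch 2∩Patch 3| = 0.
|Patch 1 ∪ Patch 2 ∪ Patch 3| = 278 − 85 + 0 = 193.00.

193.00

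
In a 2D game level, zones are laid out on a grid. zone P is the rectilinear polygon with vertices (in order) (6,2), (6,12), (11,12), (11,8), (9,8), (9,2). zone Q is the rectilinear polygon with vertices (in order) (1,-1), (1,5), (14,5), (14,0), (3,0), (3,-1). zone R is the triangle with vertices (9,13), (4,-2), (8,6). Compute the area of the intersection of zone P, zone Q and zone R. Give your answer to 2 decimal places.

The intersection is the polygon with vertices (7.5,5), (6,2), (6,4), (6.333,5).
By the shoelace formula its area is 2.08.

2.08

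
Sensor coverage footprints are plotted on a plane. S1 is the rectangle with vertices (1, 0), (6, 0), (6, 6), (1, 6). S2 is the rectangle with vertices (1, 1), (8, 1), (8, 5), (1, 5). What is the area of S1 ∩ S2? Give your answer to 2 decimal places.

20.00

|S1∩S2|: x∈[1,6], y∈[1,5] → 5·4 = 20.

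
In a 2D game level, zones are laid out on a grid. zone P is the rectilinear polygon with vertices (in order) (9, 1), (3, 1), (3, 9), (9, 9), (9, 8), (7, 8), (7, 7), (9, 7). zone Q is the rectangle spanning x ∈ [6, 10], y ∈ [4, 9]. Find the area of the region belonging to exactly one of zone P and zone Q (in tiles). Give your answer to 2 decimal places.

40.00

|zone P| = 46, |zone Q| = 20, |zone P∩zone Q| = 13.
|zone P △ zone Q| = |zone P| + |zone Q| − 2·|zone P∩zone Q| = 46 + 20 − 26 = 40.00.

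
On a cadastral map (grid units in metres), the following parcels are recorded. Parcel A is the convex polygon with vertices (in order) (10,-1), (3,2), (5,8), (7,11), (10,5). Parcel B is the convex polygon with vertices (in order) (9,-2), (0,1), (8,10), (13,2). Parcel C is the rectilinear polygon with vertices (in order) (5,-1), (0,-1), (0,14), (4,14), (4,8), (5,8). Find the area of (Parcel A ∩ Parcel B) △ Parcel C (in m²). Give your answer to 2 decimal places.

|Parcel A ∩ Parcel B| = 44.7733.
|(Parcel A ∩ Parcel B) ∩ Parcel C| = 6.353.
|(Parcel A ∩ Parcel B) △ Parcel C| = 44.7733 + 69 − 12.706 = 101.07.

101.07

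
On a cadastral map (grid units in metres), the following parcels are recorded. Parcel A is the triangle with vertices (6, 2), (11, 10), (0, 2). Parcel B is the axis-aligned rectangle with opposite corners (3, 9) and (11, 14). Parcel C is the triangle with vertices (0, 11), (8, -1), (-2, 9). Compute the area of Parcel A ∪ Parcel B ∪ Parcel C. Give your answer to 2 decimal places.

80.07

By inclusion–exclusion:
Individual areas: |Parcel A| = 24, |Parcel B| = 40, |Parcel C| = 20.
|Parcel A∩Parcel B| = 0.375.
|Parcel A∩Parcel C| = 3.5532.
|Parcel B∩Parcel C| = 0.
|Parcel A∩Parcel B∩Parcel C| = 0.
|Parcel A ∪ Parcel B ∪ Parcel C| = 84 − 3.9282 + 0 = 80.07.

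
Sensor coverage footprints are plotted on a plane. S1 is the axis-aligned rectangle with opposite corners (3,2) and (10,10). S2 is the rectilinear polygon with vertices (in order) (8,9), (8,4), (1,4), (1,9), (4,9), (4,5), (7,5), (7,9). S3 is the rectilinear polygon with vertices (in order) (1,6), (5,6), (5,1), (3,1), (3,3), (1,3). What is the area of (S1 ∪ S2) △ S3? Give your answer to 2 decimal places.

|S1 ∪ S2| = 66.
|(S1 ∪ S2) ∩ S3| = 12.
|(S1 ∪ S2) △ S3| = 66 + 16 − 24 = 58.00.

58.00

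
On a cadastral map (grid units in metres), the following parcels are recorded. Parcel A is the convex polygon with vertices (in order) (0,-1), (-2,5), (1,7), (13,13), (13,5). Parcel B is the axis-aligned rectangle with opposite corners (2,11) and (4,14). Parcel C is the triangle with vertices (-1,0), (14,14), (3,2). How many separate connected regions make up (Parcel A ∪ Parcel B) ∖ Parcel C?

(Parcel A ∪ Parcel B) ∖ Parcel C splits into 3 disjoint pieces (area 42.53, area 52.6169, area 6).

3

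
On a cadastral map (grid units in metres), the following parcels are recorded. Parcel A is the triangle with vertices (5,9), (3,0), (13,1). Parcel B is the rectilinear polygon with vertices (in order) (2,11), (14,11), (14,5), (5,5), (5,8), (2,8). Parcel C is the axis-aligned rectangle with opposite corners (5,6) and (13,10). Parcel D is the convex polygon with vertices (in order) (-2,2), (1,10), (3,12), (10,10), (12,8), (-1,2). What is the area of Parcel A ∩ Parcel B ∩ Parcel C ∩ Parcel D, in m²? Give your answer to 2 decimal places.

4.48

The intersection is the polygon with vertices (5,6), (5,8), (5,9), (7.895,6.105), (7.667,6).
By the shoelace formula its area is 4.48.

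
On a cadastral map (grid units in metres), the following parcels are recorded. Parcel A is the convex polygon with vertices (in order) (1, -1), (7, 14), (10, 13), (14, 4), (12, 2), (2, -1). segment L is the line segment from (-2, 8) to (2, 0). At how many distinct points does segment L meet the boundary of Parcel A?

The segment meets the boundary at (1.667,0.667).

1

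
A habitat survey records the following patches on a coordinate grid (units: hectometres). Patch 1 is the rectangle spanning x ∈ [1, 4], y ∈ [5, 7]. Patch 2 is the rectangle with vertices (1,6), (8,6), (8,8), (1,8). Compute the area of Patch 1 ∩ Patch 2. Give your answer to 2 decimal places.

|Patch 1∩Patch 2|: x∈[1,4], y∈[6,7] → 3·1 = 3.

3.00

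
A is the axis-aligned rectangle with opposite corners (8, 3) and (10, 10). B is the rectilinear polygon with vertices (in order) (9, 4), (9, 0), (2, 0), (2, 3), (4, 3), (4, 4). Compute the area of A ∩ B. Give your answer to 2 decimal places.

The intersection is the polygon with vertices (8,3), (8,4), (9,4), (9,3).
By the shoelace formula its area is 1.00.

1.00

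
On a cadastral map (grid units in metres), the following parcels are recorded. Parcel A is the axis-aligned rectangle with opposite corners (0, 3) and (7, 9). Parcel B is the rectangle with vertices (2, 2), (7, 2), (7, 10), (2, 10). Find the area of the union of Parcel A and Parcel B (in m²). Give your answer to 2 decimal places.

By inclusion–exclusion:
Individual areas: |Parcel A| = 42, |Parcel B| = 40.
|Parcel A∩Parcel B|: x∈[2,7], y∈[3,9] → 5·6 = 30.
|Parcel A ∪ Parcel B| = 82 − 30 = 52.00.

52.00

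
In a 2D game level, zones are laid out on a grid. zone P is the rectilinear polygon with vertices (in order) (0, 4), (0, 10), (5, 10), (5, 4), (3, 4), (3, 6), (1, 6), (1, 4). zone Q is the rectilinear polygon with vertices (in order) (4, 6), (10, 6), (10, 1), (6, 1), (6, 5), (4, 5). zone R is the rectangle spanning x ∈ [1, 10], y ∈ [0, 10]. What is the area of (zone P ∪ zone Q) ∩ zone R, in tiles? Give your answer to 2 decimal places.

|zone P ∪ zone Q| = 47.
|(zone P ∪ zone Q) ∩ zone R| = 41.00.

41.00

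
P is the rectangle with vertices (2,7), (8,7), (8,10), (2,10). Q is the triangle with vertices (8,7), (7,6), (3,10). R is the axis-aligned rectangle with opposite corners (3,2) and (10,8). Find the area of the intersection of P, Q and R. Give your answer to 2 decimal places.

1.67

The intersection is the polygon with vertices (5,8), (6.333,8), (8,7), (6,7).
By the shoelace formula its area is 1.67.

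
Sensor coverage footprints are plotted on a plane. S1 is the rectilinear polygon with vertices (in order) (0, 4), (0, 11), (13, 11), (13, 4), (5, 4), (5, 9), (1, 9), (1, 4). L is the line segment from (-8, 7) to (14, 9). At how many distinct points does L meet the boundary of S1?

The segment meets the boundary at (13,8.909), (5,8.182), (1,7.818), (0,7.727).

4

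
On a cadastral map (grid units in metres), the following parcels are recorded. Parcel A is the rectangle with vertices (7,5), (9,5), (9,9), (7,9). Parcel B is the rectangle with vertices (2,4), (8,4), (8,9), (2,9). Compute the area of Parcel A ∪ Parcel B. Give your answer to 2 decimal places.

34.00

By inclusion–exclusion:
Individual areas: |Parcel A| = 8, |Parcel B| = 30.
|Parcel A∩Parcel B|: x∈[7,8], y∈[5,9] → 1·4 = 4.
|Parcel A ∪ Parcel B| = 38 − 4 = 34.00.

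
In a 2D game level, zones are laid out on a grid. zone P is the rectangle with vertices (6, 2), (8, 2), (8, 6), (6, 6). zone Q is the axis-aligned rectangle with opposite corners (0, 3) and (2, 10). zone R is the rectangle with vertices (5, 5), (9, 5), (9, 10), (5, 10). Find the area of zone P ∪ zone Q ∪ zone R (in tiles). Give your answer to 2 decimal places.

By inclusion–exclusion:
Individual areas: |zone P| = 8, |zone Q| = 14, |zone R| = 20.
|zone P∩zone Q| = 0 (no overlap).
|zone P∩zone R|: x∈[6,8], y∈[5,6] → 2·1 = 2.
|zone Q∩zone R| = 0 (no overlap).
|zone P∩zone Q∩zone R| = 0.
|zone P ∪ zone Q ∪ zone R| = 42 − 2 + 0 = 40.00.

40.00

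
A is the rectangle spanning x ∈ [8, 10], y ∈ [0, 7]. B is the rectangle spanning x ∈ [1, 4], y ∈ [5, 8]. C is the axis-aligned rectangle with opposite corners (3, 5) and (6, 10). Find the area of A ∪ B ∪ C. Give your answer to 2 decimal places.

35.00

By inclusion–exclusion:
Individual areas: |A| = 14, |B| = 9, |C| = 15.
|A∩B| = 0 (no overlap).
|A∩C| = 0 (no overlap).
|B∩C|: x∈[3,4], y∈[5,8] → 1·3 = 3.
|A∩B∩C| = 0.
|A ∪ B ∪ C| = 38 − 3 + 0 = 35.00.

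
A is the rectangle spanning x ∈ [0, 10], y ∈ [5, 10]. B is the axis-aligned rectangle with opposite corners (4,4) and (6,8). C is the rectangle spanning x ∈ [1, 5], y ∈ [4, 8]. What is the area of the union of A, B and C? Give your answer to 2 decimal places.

By inclusion–exclusion:
Individual areas: |A| = 50, |B| = 8, |C| = 16.
|A∩B|: x∈[4,6], y∈[5,8] → 2·3 = 6.
|A∩C|: x∈[1,5], y∈[5,8] → 4·3 = 12.
|B∩C|: x∈[4,5], y∈[4,8] → 1·4 = 4.
|A∩B∩C| = 3.
|A ∪ B ∪ C| = 74 − 22 + 3 = 55.00.

55.00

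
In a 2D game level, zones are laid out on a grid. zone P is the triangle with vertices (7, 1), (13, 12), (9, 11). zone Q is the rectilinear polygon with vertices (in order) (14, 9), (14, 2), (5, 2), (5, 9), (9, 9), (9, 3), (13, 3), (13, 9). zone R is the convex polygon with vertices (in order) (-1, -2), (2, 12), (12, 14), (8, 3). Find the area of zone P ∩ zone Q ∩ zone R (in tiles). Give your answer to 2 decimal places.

4.74

The intersection is the polygon with vertices (8.6,9), (9,9), (9,5.75), (8,3), (7.325,2.625).
By the shoelace formula its area is 4.74.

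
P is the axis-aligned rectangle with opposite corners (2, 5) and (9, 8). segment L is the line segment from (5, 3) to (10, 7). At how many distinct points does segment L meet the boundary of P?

2

The segment meets the boundary at (7.5,5), (9,6.2).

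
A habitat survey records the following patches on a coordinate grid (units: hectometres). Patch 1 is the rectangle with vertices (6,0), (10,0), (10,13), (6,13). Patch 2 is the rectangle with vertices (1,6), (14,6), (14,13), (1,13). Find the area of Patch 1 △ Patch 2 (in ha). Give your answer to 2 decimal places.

87.00

|Patch 1∩Patch 2|: x∈[6,10], y∈[6,13] → 4·7 = 28.
|Patch 1 △ Patch 2| = |Patch 1| + |Patch 2| − 2·|Patch 1∩Patch 2| = 52 + 91 − 56 = 87.00.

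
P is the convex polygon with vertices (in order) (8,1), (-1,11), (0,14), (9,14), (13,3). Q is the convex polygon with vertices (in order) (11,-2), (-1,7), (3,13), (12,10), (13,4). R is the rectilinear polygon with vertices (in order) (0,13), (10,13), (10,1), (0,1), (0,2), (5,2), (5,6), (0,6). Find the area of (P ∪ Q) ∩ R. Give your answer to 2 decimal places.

92.53

|P ∪ Q| = 143.9036.
|(P ∪ Q) ∩ R| = 92.53.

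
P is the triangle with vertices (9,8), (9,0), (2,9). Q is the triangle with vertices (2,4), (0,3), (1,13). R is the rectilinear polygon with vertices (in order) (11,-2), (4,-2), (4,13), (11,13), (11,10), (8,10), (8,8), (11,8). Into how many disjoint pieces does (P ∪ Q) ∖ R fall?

(P ∪ Q) ∖ R splits into 3 disjoint pieces (area 2.2857, area 0.0714, area 9.5).

3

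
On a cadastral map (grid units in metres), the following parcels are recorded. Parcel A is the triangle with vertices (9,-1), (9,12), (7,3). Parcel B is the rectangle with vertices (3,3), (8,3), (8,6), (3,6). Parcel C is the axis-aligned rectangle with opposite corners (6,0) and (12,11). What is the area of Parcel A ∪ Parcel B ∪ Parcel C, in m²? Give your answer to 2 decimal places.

75.36

By inclusion–exclusion:
Individual areas: |Parcel A| = 13, |Parcel B| = 15, |Parcel C| = 66.
|Parcel A∩Parcel B| = 2.
|Parcel A∩Parcel C| = 12.6389.
|Parcel B∩Parcel C|: x∈[6,8], y∈[3,6] → 2·3 = 6.
|Parcel A∩Parcel B∩Parcel C| = 2.
|Parcel A ∪ Parcel B ∪ Parcel C| = 94 − 20.6389 + 2 = 75.36.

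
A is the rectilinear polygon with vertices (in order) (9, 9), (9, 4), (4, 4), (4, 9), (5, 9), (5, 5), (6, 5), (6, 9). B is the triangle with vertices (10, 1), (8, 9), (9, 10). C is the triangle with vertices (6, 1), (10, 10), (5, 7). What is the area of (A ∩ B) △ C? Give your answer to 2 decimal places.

|A ∩ B| = 2.
|(A ∩ B) ∩ C| = 1.366.
|(A ∩ B) △ C| = 2 + 16.5 − 2.732 = 15.77.

15.77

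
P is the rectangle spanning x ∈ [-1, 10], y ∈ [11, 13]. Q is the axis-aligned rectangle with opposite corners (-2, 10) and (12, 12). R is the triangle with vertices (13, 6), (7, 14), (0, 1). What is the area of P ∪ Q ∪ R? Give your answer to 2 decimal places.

By inclusion–exclusion:
Individual areas: |P| = 22, |Q| = 28, |R| = 67.
|P∩Q|: x∈[-1,10], y∈[11,12] → 11·1 = 11.
|P∩R| = 5.1538.
|Q∩R| = 7.7308.
|P∩Q∩R| = 3.2212.
|P ∪ Q ∪ R| = 117 − 23.8846 + 3.2212 = 96.34.

96.34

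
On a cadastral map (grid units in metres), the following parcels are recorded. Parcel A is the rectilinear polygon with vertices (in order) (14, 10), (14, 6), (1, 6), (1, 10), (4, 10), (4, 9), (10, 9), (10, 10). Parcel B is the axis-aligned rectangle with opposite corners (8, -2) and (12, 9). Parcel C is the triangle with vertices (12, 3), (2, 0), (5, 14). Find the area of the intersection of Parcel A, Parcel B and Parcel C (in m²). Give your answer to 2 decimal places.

The intersection is the polygon with vertices (8,9), (8.182,9), (10.091,6), (8,6).
By the shoelace formula its area is 3.41.

3.41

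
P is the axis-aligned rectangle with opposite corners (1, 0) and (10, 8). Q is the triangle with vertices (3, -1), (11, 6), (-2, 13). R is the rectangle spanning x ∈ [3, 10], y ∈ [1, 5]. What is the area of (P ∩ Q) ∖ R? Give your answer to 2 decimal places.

32.94

|P ∩ Q| = 51.229.
|(P ∩ Q) ∩ R| = 18.2857.
|(P ∩ Q) ∖ R| = 51.229 − 18.2857 = 32.94.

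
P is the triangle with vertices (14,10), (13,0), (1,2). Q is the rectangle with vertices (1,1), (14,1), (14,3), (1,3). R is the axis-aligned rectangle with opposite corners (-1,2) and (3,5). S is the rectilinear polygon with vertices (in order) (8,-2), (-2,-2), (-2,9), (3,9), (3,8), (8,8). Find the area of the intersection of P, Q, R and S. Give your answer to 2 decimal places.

1.19

The intersection is the polygon with vertices (3,3), (3,2), (1,2), (2.625,3).
By the shoelace formula its area is 1.19.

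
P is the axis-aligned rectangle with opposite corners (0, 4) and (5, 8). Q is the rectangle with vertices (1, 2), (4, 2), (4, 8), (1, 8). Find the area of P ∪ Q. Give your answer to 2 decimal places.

26.00

By inclusion–exclusion:
Individual areas: |P| = 20, |Q| = 18.
|P∩Q|: x∈[1,4], y∈[4,8] → 3·4 = 12.
|P ∪ Q| = 38 − 12 = 26.00.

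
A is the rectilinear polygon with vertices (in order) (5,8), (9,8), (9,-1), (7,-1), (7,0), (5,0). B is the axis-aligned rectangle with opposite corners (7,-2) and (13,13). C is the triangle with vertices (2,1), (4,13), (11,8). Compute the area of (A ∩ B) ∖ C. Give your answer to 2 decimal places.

|A ∩ B| = 18.
|(A ∩ B) ∩ C| = 4.6667.
|(A ∩ B) ∖ C| = 18 − 4.6667 = 13.33.

13.33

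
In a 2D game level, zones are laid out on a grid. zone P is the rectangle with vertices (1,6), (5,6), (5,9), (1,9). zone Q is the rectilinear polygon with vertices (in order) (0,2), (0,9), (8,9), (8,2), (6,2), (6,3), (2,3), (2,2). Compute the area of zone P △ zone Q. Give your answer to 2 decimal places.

40.00

|zone P| = 12, |zone Q| = 52, |zone P∩zone Q| = 12.
|zone P △ zone Q| = |zone P| + |zone Q| − 2·|zone P∩zone Q| = 12 + 52 − 24 = 40.00.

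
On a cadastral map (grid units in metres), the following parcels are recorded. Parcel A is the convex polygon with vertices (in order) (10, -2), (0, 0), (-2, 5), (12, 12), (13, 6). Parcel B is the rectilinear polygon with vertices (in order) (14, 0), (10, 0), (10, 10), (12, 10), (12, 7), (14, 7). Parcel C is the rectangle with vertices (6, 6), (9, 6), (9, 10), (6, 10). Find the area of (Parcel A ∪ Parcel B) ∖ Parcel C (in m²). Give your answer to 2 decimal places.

|Parcel A ∪ Parcel B| = 140.8333.
|(Parcel A ∪ Parcel B) ∩ Parcel C| = 11.
|(Parcel A ∪ Parcel B) ∖ Parcel C| = 140.8333 − 11 = 129.83.

129.83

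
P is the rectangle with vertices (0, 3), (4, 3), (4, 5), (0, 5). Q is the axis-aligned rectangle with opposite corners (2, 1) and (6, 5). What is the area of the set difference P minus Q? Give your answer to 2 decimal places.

|P∩Q|: x∈[2,4], y∈[3,5] → 2·2 = 4.
|P| = 8.
|P ∖ Q| = |P| − |P∩Q| = 8 − 4 = 4.00.

4.00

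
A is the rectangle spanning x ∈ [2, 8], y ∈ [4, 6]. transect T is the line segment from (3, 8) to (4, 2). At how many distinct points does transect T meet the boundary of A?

2

The segment meets the boundary at (3.667,4), (3.333,6).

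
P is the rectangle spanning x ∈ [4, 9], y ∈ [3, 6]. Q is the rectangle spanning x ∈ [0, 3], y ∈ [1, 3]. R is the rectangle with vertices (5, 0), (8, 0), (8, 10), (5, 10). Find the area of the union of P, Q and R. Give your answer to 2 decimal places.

By inclusion–exclusion:
Individual areas: |P| = 15, |Q| = 6, |R| = 30.
|P∩Q| = 0 (no overlap).
|P∩R|: x∈[5,8], y∈[3,6] → 3·3 = 9.
|Q∩R| = 0 (no overlap).
|P∩Q∩R| = 0.
|P ∪ Q ∪ R| = 51 − 9 + 0 = 42.00.

42.00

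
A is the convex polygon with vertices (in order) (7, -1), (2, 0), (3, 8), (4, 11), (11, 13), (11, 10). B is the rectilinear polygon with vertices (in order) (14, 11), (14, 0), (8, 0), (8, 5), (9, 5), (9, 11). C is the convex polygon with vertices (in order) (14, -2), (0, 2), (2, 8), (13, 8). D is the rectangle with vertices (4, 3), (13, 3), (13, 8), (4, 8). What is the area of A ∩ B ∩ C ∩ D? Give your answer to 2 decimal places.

The intersection is the polygon with vertices (8,5), (9,5), (9,8), (10.273,8), (8.454,3), (8,3).
By the shoelace formula its area is 3.82.

3.82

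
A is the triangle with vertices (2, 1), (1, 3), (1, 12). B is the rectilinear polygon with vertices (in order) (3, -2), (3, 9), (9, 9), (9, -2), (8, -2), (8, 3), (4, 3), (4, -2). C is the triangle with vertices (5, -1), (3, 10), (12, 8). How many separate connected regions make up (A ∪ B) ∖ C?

4

(A ∪ B) ∖ C splits into 4 disjoint pieces (area 4.5, area 9.3636, area 0.25, area 5.5).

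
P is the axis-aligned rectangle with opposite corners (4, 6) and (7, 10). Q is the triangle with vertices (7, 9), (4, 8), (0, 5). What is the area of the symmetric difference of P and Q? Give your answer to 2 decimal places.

12.36

|P| = 12, |Q| = 2.5, |P∩Q| = 1.0714.
|P △ Q| = |P| + |Q| − 2·|P∩Q| = 12 + 2.5 − 2.1429 = 12.36.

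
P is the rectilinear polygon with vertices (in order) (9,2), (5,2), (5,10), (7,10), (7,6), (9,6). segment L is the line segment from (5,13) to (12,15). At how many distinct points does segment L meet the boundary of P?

0

The segment lies entirely outside P and never meets its boundary.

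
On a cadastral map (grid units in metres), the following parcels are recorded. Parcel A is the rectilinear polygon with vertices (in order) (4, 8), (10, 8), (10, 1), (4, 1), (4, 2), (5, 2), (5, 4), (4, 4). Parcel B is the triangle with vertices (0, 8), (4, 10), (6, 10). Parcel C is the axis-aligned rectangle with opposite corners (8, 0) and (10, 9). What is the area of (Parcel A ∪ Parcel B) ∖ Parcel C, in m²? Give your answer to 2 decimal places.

|Parcel A ∪ Parcel B| = 42.
|(Parcel A ∪ Parcel B) ∩ Parcel C| = 14.
|(Parcel A ∪ Parcel B) ∖ Parcel C| = 42 − 14 = 28.00.

28.00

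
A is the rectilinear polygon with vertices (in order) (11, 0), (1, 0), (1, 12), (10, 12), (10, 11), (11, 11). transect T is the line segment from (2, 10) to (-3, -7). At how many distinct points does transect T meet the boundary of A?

1

The segment meets the boundary at (1,6.6).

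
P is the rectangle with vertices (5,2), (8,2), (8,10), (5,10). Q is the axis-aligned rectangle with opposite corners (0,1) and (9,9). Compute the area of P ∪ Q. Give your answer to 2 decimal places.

By inclusion–exclusion:
Individual areas: |P| = 24, |Q| = 72.
|P∩Q|: x∈[5,8], y∈[2,9] → 3·7 = 21.
|P ∪ Q| = 96 − 21 = 75.00.

75.00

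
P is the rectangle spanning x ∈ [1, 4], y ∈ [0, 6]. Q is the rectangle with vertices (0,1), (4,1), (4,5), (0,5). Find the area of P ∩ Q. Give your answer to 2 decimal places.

|P∩Q|: x∈[1,4], y∈[1,5] → 3·4 = 12.

12.00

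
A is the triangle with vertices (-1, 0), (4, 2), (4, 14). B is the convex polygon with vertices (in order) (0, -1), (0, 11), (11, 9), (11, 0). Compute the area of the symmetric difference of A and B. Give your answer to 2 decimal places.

92.56

|A| = 30, |B| = 115.5, |A∩B| = 26.4705.
|A △ B| = |A| + |B| − 2·|A∩B| = 30 + 115.5 − 52.9409 = 92.56.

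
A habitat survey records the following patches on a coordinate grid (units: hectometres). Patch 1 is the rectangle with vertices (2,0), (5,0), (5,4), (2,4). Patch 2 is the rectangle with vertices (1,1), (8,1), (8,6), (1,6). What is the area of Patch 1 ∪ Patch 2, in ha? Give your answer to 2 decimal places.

38.00

By inclusion–exclusion:
Individual areas: |Patch 1| = 12, |Patch 2| = 35.
|Patch 1∩Patch 2|: x∈[2,5], y∈[1,4] → 3·3 = 9.
|Patch 1 ∪ Patch 2| = 47 − 9 = 38.00.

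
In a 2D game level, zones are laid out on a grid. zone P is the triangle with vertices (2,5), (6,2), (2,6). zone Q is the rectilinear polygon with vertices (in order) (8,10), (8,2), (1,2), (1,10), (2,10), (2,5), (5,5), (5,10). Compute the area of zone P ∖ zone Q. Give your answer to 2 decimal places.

|zone P| = 2, |zone P∩zone Q| = 1.5.
|zone P ∖ zone Q| = |zone P| − |zone P∩zone Q| = 2 − 1.5 = 0.50.

0.50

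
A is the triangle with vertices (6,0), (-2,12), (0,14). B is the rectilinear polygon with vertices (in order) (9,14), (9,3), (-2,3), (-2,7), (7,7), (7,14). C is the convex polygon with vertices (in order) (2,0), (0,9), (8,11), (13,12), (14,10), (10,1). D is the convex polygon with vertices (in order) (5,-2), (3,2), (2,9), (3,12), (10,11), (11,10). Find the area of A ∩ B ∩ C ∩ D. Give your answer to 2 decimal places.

The intersection is the polygon with vertices (4.714,3), (4,3), (2.546,5.182), (2.286,7), (3,7).
By the shoelace formula its area is 3.90.

3.90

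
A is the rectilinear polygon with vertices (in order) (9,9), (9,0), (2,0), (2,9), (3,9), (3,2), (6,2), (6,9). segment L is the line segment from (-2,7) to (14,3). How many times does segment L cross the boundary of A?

4

The segment meets the boundary at (9,4.25), (6,5), (3,5.75), (2,6).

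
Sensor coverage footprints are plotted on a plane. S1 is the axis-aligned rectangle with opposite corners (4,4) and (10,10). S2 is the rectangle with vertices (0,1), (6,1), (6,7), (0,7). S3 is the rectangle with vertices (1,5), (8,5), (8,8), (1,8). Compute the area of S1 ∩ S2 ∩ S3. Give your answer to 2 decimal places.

4.00

The intersection is the polygon with vertices (4,7), (6,7), (6,5), (4,5).
By the shoelace formula its area is 4.00.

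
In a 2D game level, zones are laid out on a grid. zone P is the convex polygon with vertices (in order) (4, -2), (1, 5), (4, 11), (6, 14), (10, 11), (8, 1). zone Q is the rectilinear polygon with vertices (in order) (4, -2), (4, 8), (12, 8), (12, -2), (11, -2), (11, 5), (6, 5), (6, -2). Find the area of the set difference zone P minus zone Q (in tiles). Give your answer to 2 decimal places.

56.70

|zone P| = 84.5, |zone P∩zone Q| = 27.8.
|zone P ∖ zone Q| = |zone P| − |zone P∩zone Q| = 84.5 − 27.8 = 56.70.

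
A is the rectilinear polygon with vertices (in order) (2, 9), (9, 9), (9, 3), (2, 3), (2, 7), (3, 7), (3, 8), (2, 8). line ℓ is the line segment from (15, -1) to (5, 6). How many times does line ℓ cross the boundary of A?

1

The segment meets the boundary at (9,3.2).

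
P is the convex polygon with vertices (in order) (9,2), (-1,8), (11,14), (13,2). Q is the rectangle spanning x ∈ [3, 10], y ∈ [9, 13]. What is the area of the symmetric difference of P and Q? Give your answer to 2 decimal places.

|P| = 90, |Q| = 28, |P∩Q| = 19.
|P △ Q| = |P| + |Q| − 2·|P∩Q| = 90 + 28 − 38 = 80.00.

80.00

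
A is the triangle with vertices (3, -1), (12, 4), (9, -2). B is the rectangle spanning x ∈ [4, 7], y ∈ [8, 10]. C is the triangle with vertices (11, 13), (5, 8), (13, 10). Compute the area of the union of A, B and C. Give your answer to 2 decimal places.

38.33

By inclusion–exclusion:
Individual areas: |A| = 19.5, |B| = 6, |C| = 14.
|A∩B| = 0.
|A∩C| = 0.
|B∩C| = 1.1667.
|A∩B∩C| = 0.
|A ∪ B ∪ C| = 39.5 − 1.1667 + 0 = 38.33.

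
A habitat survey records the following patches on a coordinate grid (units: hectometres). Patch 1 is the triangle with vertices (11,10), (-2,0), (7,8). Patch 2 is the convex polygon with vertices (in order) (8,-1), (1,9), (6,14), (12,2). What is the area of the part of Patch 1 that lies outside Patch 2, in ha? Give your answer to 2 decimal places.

|Patch 1| = 7, |Patch 1∩Patch 2| = 4.2266.
|Patch 1 ∖ Patch 2| = |Patch 1| − |Patch 1∩Patch 2| = 7 − 4.2266 = 2.77.

2.77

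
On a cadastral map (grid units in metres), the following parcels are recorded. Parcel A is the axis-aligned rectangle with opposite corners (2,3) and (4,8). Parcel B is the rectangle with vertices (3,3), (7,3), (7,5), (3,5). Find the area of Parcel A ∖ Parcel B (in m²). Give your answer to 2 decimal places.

|Parcel A∩Parcel B|: x∈[3,4], y∈[3,5] → 1·2 = 2.
|Parcel A| = 10.
|Parcel A ∖ Parcel B| = |Parcel A| − |Parcel A∩Parcel B| = 10 − 2 = 8.00.

8.00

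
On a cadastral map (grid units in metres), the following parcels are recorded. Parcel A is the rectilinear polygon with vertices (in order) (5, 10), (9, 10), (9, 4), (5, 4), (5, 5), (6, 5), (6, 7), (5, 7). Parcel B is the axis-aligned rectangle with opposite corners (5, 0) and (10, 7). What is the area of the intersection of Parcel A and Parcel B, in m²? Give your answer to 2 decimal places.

10.00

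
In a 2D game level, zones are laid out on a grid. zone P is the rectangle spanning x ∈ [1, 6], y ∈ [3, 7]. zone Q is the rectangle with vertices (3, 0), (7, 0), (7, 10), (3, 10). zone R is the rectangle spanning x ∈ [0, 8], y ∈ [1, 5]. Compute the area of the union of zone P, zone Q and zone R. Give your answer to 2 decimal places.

60.00

By inclusion–exclusion:
Individual areas: |zone P| = 20, |zone Q| = 40, |zone R| = 32.
|zone P∩zone Q|: x∈[3,6], y∈[3,7] → 3·4 = 12.
|zone P∩zone R|: x∈[1,6], y∈[3,5] → 5·2 = 10.
|zone Q∩zone R|: x∈[3,7], y∈[1,5] → 4·4 = 16.
|zone P∩zone Q∩zone R| = 6.
|zone P ∪ zone Q ∪ zone R| = 92 − 38 + 6 = 60.00.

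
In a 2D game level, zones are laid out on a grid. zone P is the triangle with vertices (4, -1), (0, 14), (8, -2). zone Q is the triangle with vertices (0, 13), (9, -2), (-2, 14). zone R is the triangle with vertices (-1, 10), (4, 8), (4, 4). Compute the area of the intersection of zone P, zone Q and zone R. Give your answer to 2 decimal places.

The intersection is the polygon with vertices (3,8), (4,6), (4,5.273), (1.414,9.034), (2.684,8.526).
By the shoelace formula its area is 2.26.

2.26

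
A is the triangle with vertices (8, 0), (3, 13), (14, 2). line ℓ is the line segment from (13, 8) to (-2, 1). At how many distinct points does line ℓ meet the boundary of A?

2

The segment meets the boundary at (6.152,4.804), (9.591,6.409).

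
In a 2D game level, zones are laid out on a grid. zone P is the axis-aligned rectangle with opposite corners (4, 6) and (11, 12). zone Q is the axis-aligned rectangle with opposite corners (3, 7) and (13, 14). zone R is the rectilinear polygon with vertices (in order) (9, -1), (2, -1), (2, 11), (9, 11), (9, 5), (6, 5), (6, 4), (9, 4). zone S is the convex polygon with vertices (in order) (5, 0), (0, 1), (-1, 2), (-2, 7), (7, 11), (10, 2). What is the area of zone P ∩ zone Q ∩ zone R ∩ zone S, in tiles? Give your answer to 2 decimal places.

The intersection is the polygon with vertices (4,9.667), (7,11), (8.333,7), (4,7).
By the shoelace formula its area is 12.67.

12.67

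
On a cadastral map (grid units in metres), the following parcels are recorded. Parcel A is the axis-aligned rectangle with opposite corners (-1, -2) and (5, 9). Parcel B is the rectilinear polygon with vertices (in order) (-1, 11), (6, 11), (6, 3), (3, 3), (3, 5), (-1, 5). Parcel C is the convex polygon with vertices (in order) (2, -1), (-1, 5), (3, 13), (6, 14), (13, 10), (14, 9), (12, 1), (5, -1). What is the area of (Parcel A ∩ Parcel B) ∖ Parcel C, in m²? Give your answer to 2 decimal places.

|Parcel A ∩ Parcel B| = 28.
|(Parcel A ∩ Parcel B) ∩ Parcel C| = 24.
|(Parcel A ∩ Parcel B) ∖ Parcel C| = 28 − 24 = 4.00.

4.00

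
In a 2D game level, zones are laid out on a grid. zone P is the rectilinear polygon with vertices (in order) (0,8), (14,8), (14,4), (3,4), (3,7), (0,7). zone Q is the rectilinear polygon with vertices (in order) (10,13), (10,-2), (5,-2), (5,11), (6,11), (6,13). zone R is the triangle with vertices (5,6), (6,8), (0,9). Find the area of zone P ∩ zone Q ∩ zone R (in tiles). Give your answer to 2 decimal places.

The intersection is the polygon with vertices (5,8), (6,8), (5,6).
By the shoelace formula its area is 1.00.

1.00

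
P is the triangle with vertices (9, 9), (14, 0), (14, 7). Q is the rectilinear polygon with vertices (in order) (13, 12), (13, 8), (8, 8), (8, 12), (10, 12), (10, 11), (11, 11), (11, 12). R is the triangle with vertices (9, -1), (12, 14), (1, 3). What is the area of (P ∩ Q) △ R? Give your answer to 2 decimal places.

65.21

|P ∩ Q| = 0.9722.
|(P ∩ Q) ∩ R| = 0.8815.
|(P ∩ Q) △ R| = 0.9722 + 66 − 1.763 = 65.21.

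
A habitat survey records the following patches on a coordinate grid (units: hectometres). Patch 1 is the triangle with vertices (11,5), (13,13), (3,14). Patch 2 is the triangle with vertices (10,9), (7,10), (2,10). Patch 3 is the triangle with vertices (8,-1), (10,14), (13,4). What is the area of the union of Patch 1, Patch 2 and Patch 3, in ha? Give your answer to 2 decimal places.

62.51

By inclusion–exclusion:
Individual areas: |Patch 1| = 41, |Patch 2| = 2.5, |Patch 3| = 32.5.
|Patch 1∩Patch 2| = 1.0408.
|Patch 1∩Patch 3| = 12.4473.
|Patch 2∩Patch 3| = 0.0436.
|Patch 1∩Patch 2∩Patch 3| = 0.0436.
|Patch 1 ∪ Patch 2 ∪ Patch 3| = 76 − 13.5317 + 0.0436 = 62.51.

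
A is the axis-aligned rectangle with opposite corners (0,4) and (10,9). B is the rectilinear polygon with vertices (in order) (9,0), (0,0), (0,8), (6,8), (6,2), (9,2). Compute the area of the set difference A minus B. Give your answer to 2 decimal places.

|A| = 50, |A∩B| = 24.
|A ∖ B| = |A| − |A∩B| = 50 − 24 = 26.00.

26.00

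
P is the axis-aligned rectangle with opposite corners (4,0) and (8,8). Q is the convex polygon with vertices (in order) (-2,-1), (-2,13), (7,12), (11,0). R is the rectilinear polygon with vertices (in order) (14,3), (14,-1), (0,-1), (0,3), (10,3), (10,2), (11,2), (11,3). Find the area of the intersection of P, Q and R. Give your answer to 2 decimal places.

The intersection is the polygon with vertices (4,3), (8,3), (8,0), (4,0).
By the shoelace formula its area is 12.00.

12.00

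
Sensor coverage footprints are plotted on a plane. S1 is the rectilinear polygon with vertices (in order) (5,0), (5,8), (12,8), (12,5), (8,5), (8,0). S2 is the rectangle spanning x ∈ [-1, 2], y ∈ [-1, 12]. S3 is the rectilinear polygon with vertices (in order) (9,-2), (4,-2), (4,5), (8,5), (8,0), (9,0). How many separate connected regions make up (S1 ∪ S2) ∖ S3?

2

(S1 ∪ S2) ∖ S3 splits into 2 disjoint pieces (area 21, area 39).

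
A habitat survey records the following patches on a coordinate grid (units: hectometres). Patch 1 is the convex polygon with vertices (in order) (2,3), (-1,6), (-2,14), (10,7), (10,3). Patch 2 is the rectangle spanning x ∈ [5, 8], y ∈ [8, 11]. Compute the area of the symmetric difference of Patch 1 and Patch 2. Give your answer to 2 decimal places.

|Patch 1| = 78.5, |Patch 2| = 9, |Patch 1∩Patch 2| = 3.125.
|Patch 1 △ Patch 2| = |Patch 1| + |Patch 2| − 2·|Patch 1∩Patch 2| = 78.5 + 9 − 6.25 = 81.25.

81.25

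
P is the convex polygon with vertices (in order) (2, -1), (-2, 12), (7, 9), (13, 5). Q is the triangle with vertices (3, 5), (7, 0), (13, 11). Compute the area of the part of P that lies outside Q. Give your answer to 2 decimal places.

|P| = 92.5, |P∩Q| = 28.0003.
|P ∖ Q| = |P| − |P∩Q| = 92.5 − 28.0003 = 64.50.

64.50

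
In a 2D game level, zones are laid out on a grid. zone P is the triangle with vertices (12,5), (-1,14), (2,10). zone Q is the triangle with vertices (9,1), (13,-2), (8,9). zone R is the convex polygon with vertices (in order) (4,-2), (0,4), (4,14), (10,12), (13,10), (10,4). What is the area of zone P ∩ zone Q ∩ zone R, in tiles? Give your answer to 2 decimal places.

0.51

The intersection is the polygon with vertices (9.177,6.412), (8.267,6.867), (8.168,7.653), (8.816,7.204).
By the shoelace formula its area is 0.51.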